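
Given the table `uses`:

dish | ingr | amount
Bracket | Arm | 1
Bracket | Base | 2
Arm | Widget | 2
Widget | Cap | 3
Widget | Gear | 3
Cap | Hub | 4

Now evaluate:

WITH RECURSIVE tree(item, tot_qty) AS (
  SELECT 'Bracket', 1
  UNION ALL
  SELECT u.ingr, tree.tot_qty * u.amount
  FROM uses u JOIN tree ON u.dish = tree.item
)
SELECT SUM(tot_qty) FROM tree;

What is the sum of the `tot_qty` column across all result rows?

Base: (Bracket, tot_qty=1).
Iteration 1: components of {Bracket} -> Arm = 1*1 = 1, Base = 1*2 = 2.
Iteration 2: components of {Arm,Base} -> Widget = 1*2 = 2.
Iteration 3: components of {Widget} -> Cap = 2*3 = 6, Gear = 2*3 = 6.
Iteration 4: components of {Cap,Gear} -> Hub = 6*4 = 24.
Iteration 5: no further components; recursion stops.
SUM(tot_qty) = 1 + 1 + 2 + 2 + 6 + 6 + 24 = 42.

42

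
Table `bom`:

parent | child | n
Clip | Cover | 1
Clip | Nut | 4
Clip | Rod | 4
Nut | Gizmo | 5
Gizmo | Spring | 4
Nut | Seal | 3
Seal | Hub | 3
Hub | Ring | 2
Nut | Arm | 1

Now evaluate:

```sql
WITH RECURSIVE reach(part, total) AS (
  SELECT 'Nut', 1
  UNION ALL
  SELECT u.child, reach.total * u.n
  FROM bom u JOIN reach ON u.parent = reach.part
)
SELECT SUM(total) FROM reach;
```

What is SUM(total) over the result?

Base: (Nut, total=1).
Iteration 1: components of {Nut} -> Arm = 1*1 = 1, Gizmo = 1*5 = 5, Seal = 1*3 = 3.
Iteration 2: components of {Arm,Gizmo,Seal} -> Hub = 3*3 = 9, Spring = 5*4 = 20.
Iteration 3: components of {Hub,Spring} -> Ring = 9*2 = 18.
Iteration 4: no further components; recursion stops.
SUM(total) = 1 + 5 + 3 + 1 + 20 + 9 + 18 = 57.

57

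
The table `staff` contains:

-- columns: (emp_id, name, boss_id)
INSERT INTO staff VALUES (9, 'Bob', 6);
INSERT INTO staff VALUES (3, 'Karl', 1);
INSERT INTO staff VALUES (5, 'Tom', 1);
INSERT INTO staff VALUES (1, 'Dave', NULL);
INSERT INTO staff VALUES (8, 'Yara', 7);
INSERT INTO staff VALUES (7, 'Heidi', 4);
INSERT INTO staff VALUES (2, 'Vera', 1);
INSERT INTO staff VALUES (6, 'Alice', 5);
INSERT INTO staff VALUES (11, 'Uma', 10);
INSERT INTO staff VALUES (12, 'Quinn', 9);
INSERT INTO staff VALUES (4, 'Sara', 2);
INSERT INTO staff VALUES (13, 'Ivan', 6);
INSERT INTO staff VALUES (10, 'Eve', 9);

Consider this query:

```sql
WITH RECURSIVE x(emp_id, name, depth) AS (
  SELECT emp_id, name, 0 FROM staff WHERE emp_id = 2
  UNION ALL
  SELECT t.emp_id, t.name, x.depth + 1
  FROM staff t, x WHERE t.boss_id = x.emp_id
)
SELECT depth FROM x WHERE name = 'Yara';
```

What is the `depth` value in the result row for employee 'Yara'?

3

Base: emp_id=2 (Vera) at depth 0.
Iteration 1: rows with boss_id in {2} -> Sara (id 4, depth 1).
Iteration 2: rows with boss_id in {4} -> Heidi (id 7, depth 2).
Iteration 3: rows with boss_id in {7} -> Yara (id 8, depth 3).
Iteration 4: no rows with boss_id in {8}; recursion stops.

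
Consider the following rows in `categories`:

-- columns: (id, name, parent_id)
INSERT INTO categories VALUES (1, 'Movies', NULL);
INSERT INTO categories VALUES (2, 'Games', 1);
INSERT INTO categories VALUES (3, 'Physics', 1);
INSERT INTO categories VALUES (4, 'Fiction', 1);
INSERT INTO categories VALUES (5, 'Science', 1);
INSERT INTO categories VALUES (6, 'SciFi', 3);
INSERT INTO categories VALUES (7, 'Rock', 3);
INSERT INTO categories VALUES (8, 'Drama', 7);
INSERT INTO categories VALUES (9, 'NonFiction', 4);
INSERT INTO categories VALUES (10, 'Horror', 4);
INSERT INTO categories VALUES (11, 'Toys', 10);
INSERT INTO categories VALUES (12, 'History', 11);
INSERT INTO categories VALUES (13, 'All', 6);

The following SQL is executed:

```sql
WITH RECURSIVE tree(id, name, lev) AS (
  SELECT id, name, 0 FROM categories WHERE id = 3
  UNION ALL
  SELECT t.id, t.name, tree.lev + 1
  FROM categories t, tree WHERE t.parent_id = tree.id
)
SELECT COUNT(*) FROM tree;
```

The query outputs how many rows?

5

Base: id=3 (Physics) at lev 0.
Iteration 1: rows with parent_id in {3} -> SciFi (id 6, lev 1), Rock (id 7, lev 1).
Iteration 2: rows with parent_id in {6,7} -> Drama (id 8, lev 2), All (id 13, lev 2).
Iteration 3: no rows with parent_id in {8,13}; recursion stops.
Total rows emitted: 5.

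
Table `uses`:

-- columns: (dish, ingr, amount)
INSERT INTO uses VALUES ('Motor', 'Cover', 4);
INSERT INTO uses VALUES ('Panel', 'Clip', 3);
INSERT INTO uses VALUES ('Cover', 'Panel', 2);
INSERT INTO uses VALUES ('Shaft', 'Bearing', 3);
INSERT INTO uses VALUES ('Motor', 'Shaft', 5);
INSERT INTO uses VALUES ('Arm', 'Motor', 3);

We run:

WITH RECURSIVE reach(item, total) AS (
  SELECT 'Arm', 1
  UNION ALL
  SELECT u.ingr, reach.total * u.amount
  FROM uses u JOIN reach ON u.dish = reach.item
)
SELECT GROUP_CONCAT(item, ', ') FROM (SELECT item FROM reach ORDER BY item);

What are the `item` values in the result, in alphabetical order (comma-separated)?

Base: (Arm, total=1).
Iteration 1: components of {Arm} -> Motor = 1*3 = 3.
Iteration 2: components of {Motor} -> Cover = 3*4 = 12, Shaft = 3*5 = 15.
Iteration 3: components of {Cover,Shaft} -> Bearing = 15*3 = 45, Panel = 12*2 = 24.
Iteration 4: components of {Bearing,Panel} -> Clip = 24*3 = 72.
Iteration 5: no further components; recursion stops.

Arm, Bearing, Clip, Cover, Motor, Panel, Shaft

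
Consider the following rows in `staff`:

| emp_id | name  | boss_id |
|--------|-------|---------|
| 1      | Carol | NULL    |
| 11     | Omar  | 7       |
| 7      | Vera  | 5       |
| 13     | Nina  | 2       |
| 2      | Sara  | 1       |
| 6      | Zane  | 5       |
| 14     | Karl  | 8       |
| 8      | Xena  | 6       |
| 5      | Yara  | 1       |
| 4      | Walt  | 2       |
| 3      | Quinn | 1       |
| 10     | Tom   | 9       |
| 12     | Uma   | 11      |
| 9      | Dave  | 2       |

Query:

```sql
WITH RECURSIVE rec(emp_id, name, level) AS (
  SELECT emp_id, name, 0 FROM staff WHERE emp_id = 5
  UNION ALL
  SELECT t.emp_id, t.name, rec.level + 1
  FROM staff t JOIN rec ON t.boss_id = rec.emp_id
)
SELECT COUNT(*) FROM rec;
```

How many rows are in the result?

7

Base: emp_id=5 (Yara) at level 0.
Iteration 1: rows with boss_id in {5} -> Zane (id 6, level 1), Vera (id 7, level 1).
Iteration 2: rows with boss_id in {6,7} -> Xena (id 8, level 2), Omar (id 11, level 2).
Iteration 3: rows with boss_id in {8,11} -> Uma (id 12, level 3), Karl (id 14, level 3).
Iteration 4: no rows with boss_id in {12,14}; recursion stops.
Total rows emitted: 7.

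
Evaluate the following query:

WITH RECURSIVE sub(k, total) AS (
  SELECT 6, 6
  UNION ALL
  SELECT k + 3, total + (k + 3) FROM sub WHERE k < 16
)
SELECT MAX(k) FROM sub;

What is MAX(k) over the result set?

Base: k=6, total=6.
Iteration 1: 6 < 16 holds -> k = 6 + 3 = 9, total = 6 + 9 = 15.
Iteration 2: 9 < 16 holds -> k = 9 + 3 = 12, total = 15 + 12 = 27.
Iteration 3: 12 < 16 holds -> k = 12 + 3 = 15, total = 27 + 15 = 42.
Iteration 4: 15 < 16 holds -> k = 15 + 3 = 18, total = 42 + 18 = 60.
Iteration 5: 18 < 16 fails; recursion stops.
k values: 6, 9, 12, 15, 18; the maximum is 18.

18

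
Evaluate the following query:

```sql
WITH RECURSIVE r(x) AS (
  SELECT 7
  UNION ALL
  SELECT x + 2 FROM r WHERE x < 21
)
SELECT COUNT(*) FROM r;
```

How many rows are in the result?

Base: x=7.
Iteration 1: 7 < 21 holds -> x = 7 + 2 = 9.
Iteration 2: 9 < 21 holds -> x = 9 + 2 = 11.
Iteration 3: 11 < 21 holds -> x = 11 + 2 = 13.
Iteration 4: 13 < 21 holds -> x = 13 + 2 = 15.
Iteration 5: 15 < 21 holds -> x = 15 + 2 = 17.
Iteration 6: 17 < 21 holds -> x = 17 + 2 = 19.
Iteration 7: 19 < 21 holds -> x = 19 + 2 = 21.
Iteration 8: 21 < 21 fails; recursion stops.
Total rows emitted: 8.

8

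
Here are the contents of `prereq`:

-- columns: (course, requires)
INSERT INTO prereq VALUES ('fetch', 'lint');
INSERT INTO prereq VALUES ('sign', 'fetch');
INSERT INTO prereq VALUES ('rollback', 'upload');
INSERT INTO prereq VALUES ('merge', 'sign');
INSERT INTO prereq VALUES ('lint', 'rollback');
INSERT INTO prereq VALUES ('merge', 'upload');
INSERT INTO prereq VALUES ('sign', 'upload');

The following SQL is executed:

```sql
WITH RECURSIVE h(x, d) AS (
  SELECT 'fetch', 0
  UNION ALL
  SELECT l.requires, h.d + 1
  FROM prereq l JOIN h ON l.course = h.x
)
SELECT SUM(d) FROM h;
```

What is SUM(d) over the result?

6

Base: (fetch, d=0).
Iteration 1: edges from {fetch} -> (lint, d=1).
Iteration 2: edges from {lint} -> (rollback, d=2).
Iteration 3: edges from {rollback} -> (upload, d=3).
Iteration 4: no outgoing edges from {upload}; recursion stops.
SUM(d) = 0 + 1 + 2 + 3 = 6.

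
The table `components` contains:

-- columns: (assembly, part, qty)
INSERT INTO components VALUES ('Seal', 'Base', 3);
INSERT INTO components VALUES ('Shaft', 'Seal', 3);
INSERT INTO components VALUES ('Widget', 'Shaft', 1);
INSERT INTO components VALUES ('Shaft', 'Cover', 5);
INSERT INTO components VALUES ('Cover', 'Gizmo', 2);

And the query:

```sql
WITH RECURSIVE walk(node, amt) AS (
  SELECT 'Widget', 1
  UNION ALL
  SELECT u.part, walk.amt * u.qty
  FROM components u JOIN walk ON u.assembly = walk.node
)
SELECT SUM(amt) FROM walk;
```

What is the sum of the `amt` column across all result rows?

29

Base: (Widget, amt=1).
Iteration 1: components of {Widget} -> Shaft = 1*1 = 1.
Iteration 2: components of {Shaft} -> Cover = 1*5 = 5, Seal = 1*3 = 3.
Iteration 3: components of {Cover,Seal} -> Base = 3*3 = 9, Gizmo = 5*2 = 10.
Iteration 4: no further components; recursion stops.
SUM(amt) = 1 + 1 + 5 + 3 + 10 + 9 = 29.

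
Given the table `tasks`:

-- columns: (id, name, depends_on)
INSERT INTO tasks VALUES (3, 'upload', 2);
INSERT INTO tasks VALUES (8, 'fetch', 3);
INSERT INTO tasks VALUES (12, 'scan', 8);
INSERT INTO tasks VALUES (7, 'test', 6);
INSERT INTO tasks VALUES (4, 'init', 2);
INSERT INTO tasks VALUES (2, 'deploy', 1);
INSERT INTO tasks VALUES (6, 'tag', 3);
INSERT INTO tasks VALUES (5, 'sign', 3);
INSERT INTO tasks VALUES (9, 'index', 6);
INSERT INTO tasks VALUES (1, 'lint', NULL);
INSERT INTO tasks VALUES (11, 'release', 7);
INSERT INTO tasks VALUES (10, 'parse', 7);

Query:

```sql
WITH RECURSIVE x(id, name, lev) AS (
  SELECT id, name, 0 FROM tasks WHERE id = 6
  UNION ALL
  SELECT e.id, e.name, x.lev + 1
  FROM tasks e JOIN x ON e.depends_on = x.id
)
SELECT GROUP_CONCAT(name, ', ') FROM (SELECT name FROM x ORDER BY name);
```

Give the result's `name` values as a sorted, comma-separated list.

Base: id=6 (tag) at lev 0.
Iteration 1: rows with depends_on in {6} -> test (id 7, lev 1), index (id 9, lev 1).
Iteration 2: rows with depends_on in {7,9} -> parse (id 10, lev 2), release (id 11, lev 2).
Iteration 3: no rows with depends_on in {10,11}; recursion stops.

index, parse, release, tag, test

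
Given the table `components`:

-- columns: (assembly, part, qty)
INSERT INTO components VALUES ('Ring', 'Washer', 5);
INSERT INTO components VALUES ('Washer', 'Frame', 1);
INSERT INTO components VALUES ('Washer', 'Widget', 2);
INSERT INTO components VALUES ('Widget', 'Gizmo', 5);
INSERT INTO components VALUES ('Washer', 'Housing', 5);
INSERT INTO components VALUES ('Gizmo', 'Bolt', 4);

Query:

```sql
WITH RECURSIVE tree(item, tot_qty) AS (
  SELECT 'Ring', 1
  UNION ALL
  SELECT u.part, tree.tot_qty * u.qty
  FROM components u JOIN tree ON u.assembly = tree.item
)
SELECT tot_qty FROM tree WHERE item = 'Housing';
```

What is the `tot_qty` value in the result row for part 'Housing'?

25

Base: (Ring, tot_qty=1).
Iteration 1: components of {Ring} -> Washer = 1*5 = 5.
Iteration 2: components of {Washer} -> Frame = 5*1 = 5, Housing = 5*5 = 25, Widget = 5*2 = 10.
Iteration 3: components of {Frame,Housing,Widget} -> Gizmo = 10*5 = 50.
Iteration 4: components of {Gizmo} -> Bolt = 50*4 = 200.
Iteration 5: no further components; recursion stops.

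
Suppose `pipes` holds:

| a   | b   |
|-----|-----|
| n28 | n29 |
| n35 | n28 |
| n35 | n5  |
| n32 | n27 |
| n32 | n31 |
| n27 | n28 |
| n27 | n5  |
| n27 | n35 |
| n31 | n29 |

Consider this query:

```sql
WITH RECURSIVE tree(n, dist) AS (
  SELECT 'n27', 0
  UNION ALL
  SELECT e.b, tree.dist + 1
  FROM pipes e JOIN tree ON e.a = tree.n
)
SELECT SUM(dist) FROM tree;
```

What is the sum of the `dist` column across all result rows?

12

Base: (n27, dist=0).
Iteration 1: edges from {n27} -> (n28, dist=1), (n35, dist=1), (n5, dist=1).
Iteration 2: edges from {n28,n35,n5} -> (n28, dist=2), (n29, dist=2), (n5, dist=2).
Iteration 3: edges from {n28,n29,n5} -> (n29, dist=3).
Iteration 4: no outgoing edges from {n29}; recursion stops.
SUM(dist) = 0 + 1 + 1 + 1 + 2 + 2 + 2 + 3 = 12.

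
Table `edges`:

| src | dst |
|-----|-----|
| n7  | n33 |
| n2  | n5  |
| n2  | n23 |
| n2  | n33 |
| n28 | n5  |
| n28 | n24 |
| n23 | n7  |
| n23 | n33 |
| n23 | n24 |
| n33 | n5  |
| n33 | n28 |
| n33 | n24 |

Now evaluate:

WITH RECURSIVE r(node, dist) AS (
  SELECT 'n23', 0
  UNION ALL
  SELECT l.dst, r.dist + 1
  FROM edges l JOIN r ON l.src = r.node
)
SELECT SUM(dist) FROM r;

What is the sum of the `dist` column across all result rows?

Base: (n23, dist=0).
Iteration 1: edges from {n23} -> (n24, dist=1), (n33, dist=1), (n7, dist=1).
Iteration 2: edges from {n24,n33,n7} -> (n24, dist=2), (n28, dist=2), (n33, dist=2), (n5, dist=2).
Iteration 3: edges from {n24,n28,n33,n5} -> (n24, dist=3) x2, (n28, dist=3), (n5, dist=3) x2. [UNION ALL keeps all 5 new rows, including repeats]
Iteration 4: edges from {n24,n28,n5} -> (n24, dist=4), (n5, dist=4).
Iteration 5: no outgoing edges from {n24,n5}; recursion stops.
SUM(dist) = 0 + 1 + 1 + 1 + 2 + 2 + 2 + 2 + 3 + 3 + 3 + 3 + 3 + 4 + 4 = 34.

34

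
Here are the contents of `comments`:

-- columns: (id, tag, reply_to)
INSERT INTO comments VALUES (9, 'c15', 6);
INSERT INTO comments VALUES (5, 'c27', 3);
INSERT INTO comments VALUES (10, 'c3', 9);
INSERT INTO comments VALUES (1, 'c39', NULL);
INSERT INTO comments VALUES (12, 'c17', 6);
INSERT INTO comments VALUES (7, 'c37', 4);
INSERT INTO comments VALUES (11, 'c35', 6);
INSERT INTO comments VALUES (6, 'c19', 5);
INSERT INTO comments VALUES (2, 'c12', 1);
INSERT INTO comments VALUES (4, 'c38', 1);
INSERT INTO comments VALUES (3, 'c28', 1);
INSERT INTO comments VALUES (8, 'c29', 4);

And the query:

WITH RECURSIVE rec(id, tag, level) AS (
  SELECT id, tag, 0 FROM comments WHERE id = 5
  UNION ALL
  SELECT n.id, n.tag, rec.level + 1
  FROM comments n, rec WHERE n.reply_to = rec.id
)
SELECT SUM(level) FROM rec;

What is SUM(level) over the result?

10

Base: id=5 (c27) at level 0.
Iteration 1: rows with reply_to in {5} -> c19 (id 6, level 1).
Iteration 2: rows with reply_to in {6} -> c15 (id 9, level 2), c35 (id 11, level 2), c17 (id 12, level 2).
Iteration 3: rows with reply_to in {9,11,12} -> c3 (id 10, level 3).
Iteration 4: no rows with reply_to in {10}; recursion stops.
SUM(level) = 0 + 1 + 2 + 2 + 2 + 3 = 10.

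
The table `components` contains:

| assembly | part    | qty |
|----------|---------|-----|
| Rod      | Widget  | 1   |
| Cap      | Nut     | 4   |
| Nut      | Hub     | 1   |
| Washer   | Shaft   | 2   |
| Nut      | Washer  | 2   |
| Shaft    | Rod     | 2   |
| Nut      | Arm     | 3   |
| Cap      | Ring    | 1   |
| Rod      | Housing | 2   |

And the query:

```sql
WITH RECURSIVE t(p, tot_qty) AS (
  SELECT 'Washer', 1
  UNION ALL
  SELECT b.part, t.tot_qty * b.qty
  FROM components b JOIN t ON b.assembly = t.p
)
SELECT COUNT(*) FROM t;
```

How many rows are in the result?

Base: (Washer, tot_qty=1).
Iteration 1: components of {Washer} -> Shaft = 1*2 = 2.
Iteration 2: components of {Shaft} -> Rod = 2*2 = 4.
Iteration 3: components of {Rod} -> Housing = 4*2 = 8, Widget = 4*1 = 4.
Iteration 4: no further components; recursion stops.
Total rows emitted: 5.

5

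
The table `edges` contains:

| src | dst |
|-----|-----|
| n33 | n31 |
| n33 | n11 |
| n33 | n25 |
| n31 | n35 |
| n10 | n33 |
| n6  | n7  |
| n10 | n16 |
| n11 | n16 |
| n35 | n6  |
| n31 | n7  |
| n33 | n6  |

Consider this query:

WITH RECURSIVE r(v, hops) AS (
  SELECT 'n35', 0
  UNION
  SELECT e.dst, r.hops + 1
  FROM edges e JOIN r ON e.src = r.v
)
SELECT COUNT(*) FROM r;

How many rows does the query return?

3

Base: (n35, hops=0).
Iteration 1: edges from {n35} -> (n6, hops=1).
Iteration 2: edges from {n6} -> (n7, hops=2).
Iteration 3: no outgoing edges from {n7}; recursion stops.
Total rows emitted: 3.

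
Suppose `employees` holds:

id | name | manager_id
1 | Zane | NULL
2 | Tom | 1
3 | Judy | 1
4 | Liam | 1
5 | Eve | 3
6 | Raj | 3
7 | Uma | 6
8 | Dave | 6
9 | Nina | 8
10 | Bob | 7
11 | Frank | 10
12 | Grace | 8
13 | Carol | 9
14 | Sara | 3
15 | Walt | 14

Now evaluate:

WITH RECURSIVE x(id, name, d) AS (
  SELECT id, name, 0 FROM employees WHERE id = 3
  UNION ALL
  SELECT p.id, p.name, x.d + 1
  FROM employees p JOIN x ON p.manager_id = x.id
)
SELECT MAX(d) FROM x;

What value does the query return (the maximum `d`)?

Base: id=3 (Judy) at d 0.
Iteration 1: rows with manager_id in {3} -> Eve (id 5, d 1), Raj (id 6, d 1), Sara (id 14, d 1).
Iteration 2: rows with manager_id in {5,6,14} -> Uma (id 7, d 2), Dave (id 8, d 2), Walt (id 15, d 2).
Iteration 3: rows with manager_id in {7,8,15} -> Nina (id 9, d 3), Bob (id 10, d 3), Grace (id 12, d 3).
Iteration 4: rows with manager_id in {9,10,12} -> Frank (id 11, d 4), Carol (id 13, d 4).
Iteration 5: no rows with manager_id in {11,13}; recursion stops.
d values: 0, 1, 1, 1, 2, 2, 2, 3, 3, 3, 4, 4; the maximum is 4.

4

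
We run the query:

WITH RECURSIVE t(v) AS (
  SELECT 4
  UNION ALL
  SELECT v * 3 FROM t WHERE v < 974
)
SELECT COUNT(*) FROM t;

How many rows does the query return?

Base: v=4.
Iteration 1: 4 < 974 holds -> v = 4 * 3 = 12.
Iteration 2: 12 < 974 holds -> v = 12 * 3 = 36.
Iteration 3: 36 < 974 holds -> v = 36 * 3 = 108.
Iteration 4: 108 < 974 holds -> v = 108 * 3 = 324.
Iteration 5: 324 < 974 holds -> v = 324 * 3 = 972.
Iteration 6: 972 < 974 holds -> v = 972 * 3 = 2916.
Iteration 7: 2916 < 974 fails; recursion stops.
Total rows emitted: 7.

7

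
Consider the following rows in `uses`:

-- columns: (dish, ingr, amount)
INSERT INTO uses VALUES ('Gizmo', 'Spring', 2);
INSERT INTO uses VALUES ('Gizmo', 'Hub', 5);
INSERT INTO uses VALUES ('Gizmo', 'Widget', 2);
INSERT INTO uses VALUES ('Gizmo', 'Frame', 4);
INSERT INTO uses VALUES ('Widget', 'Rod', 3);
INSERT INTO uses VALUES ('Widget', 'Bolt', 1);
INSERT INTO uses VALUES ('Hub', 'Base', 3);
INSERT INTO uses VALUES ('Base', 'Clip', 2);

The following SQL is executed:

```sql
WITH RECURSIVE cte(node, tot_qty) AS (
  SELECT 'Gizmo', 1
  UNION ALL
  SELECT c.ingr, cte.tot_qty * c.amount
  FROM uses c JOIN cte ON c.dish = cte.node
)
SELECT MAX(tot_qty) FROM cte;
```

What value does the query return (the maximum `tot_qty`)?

Base: (Gizmo, tot_qty=1).
Iteration 1: components of {Gizmo} -> Frame = 1*4 = 4, Hub = 1*5 = 5, Spring = 1*2 = 2, Widget = 1*2 = 2.
Iteration 2: components of {Frame,Hub,Spring,Widget} -> Base = 5*3 = 15, Bolt = 2*1 = 2, Rod = 2*3 = 6.
Iteration 3: components of {Base,Bolt,Rod} -> Clip = 15*2 = 30.
Iteration 4: no further components; recursion stops.
tot_qty values: 1, 2, 5, 2, 4, 15, 6, 2, 30; the maximum is 30.

30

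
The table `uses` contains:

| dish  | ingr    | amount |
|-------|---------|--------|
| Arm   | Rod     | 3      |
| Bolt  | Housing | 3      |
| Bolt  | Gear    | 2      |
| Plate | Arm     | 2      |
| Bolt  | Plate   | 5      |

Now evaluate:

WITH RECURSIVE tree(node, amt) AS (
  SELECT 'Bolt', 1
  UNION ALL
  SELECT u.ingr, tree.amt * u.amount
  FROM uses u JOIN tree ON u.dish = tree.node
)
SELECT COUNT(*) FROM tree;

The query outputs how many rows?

6

Base: (Bolt, amt=1).
Iteration 1: components of {Bolt} -> Gear = 1*2 = 2, Housing = 1*3 = 3, Plate = 1*5 = 5.
Iteration 2: components of {Gear,Housing,Plate} -> Arm = 5*2 = 10.
Iteration 3: components of {Arm} -> Rod = 10*3 = 30.
Iteration 4: no further components; recursion stops.
Total rows emitted: 6.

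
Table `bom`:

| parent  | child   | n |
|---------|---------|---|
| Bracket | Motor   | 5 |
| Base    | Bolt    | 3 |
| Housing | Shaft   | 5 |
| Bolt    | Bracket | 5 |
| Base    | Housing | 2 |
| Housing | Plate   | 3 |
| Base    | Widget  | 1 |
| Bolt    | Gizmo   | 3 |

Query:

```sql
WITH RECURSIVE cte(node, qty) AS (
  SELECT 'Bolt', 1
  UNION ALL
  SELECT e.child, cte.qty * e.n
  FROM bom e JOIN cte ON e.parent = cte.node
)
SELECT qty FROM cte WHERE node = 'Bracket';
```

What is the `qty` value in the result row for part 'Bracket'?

Base: (Bolt, qty=1).
Iteration 1: components of {Bolt} -> Bracket = 1*5 = 5, Gizmo = 1*3 = 3.
Iteration 2: components of {Bracket,Gizmo} -> Motor = 5*5 = 25.
Iteration 3: no further components; recursion stops.

5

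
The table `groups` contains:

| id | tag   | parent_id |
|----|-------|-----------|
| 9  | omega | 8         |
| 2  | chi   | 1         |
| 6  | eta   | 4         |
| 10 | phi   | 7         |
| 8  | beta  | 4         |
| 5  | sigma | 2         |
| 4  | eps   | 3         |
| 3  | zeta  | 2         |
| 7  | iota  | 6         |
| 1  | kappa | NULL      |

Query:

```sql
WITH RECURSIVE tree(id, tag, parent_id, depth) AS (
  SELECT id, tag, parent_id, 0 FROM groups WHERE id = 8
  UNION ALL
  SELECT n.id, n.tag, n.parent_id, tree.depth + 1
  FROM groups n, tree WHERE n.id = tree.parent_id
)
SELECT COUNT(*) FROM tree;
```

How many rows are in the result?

Base: id=8 (beta), parent_id=4, depth 0.
Iteration 1: join on id=4 -> eps (id 4, parent_id=3, depth 1).
Iteration 2: join on id=3 -> zeta (id 3, parent_id=2, depth 2).
Iteration 3: join on id=2 -> chi (id 2, parent_id=1, depth 3).
Iteration 4: join on id=1 -> kappa (id 1, parent_id=NULL, depth 4).
Iteration 5: parent_id is NULL; no match; recursion stops.
Total rows emitted: 5.

5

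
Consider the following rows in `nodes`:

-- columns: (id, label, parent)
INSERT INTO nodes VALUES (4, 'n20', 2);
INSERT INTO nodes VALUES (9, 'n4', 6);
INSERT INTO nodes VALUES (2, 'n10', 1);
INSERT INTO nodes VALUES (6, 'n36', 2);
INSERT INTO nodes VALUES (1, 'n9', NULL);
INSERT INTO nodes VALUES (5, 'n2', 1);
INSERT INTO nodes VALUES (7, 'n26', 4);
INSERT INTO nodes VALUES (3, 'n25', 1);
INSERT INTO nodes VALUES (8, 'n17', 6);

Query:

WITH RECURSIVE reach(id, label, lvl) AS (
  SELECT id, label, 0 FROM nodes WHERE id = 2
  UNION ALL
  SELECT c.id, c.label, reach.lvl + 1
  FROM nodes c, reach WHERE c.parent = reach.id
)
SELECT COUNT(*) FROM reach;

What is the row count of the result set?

Base: id=2 (n10) at lvl 0.
Iteration 1: rows with parent in {2} -> n20 (id 4, lvl 1), n36 (id 6, lvl 1).
Iteration 2: rows with parent in {4,6} -> n26 (id 7, lvl 2), n17 (id 8, lvl 2), n4 (id 9, lvl 2).
Iteration 3: no rows with parent in {7,8,9}; recursion stops.
Total rows emitted: 6.

6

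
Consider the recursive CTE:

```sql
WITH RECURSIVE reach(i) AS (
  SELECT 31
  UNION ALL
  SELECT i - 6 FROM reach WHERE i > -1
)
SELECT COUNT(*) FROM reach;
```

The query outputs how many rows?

Base: i=31.
Iteration 1: 31 > -1 holds -> i = 31 - 6 = 25.
Iteration 2: 25 > -1 holds -> i = 25 - 6 = 19.
Iteration 3: 19 > -1 holds -> i = 19 - 6 = 13.
Iteration 4: 13 > -1 holds -> i = 13 - 6 = 7.
Iteration 5: 7 > -1 holds -> i = 7 - 6 = 1.
Iteration 6: 1 > -1 holds -> i = 1 - 6 = -5.
Iteration 7: -5 > -1 fails; recursion stops.
Total rows emitted: 7.

7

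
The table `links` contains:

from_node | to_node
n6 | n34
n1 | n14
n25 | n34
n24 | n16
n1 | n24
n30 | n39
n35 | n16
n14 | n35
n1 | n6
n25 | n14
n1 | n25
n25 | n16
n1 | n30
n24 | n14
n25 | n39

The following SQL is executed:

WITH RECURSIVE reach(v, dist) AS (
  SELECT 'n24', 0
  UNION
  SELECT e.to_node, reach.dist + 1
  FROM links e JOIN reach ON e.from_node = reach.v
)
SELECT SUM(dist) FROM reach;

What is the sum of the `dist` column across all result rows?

Base: (n24, dist=0).
Iteration 1: edges from {n24} -> (n14, dist=1), (n16, dist=1).
Iteration 2: edges from {n14,n16} -> (n35, dist=2).
Iteration 3: edges from {n35} -> (n16, dist=3).
Iteration 4: no outgoing edges from {n16}; recursion stops.
SUM(dist) = 0 + 1 + 1 + 2 + 3 = 7.

7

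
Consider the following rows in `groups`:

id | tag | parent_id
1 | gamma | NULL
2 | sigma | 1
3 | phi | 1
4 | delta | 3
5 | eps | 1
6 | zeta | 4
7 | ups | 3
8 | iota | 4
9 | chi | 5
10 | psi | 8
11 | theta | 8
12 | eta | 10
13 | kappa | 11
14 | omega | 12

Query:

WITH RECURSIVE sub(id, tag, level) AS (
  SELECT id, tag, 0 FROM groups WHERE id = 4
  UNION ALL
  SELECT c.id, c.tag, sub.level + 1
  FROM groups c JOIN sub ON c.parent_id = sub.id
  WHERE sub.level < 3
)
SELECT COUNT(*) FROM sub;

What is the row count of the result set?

Base: id=4 (delta) at level 0.
Iteration 1: rows with parent_id in {4} -> zeta (id 6, level 1), iota (id 8, level 1).
Iteration 2: rows with parent_id in {6,8} -> psi (id 10, level 2), theta (id 11, level 2).
Iteration 3: rows with parent_id in {10,11} -> eta (id 12, level 3), kappa (id 13, level 3).
Iteration 4: level < 3 fails for all current rows; recursion stops.
Total rows emitted: 7.

7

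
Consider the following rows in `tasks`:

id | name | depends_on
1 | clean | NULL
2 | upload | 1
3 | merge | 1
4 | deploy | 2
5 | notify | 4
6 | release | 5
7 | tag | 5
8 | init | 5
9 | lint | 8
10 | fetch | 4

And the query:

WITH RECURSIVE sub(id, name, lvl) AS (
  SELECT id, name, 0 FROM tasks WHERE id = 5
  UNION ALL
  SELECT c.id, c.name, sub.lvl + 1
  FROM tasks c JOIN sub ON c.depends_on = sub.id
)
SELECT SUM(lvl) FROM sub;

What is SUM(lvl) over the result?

Base: id=5 (notify) at lvl 0.
Iteration 1: rows with depends_on in {5} -> release (id 6, lvl 1), tag (id 7, lvl 1), init (id 8, lvl 1).
Iteration 2: rows with depends_on in {6,7,8} -> lint (id 9, lvl 2).
Iteration 3: no rows with depends_on in {9}; recursion stops.
SUM(lvl) = 0 + 1 + 1 + 1 + 2 = 5.

5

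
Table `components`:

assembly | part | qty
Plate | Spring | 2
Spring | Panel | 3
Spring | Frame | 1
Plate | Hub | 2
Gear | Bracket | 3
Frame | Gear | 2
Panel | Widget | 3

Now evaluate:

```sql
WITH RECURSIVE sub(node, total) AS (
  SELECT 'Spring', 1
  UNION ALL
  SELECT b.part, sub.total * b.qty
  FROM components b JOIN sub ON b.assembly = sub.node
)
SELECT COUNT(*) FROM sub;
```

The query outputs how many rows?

Base: (Spring, total=1).
Iteration 1: components of {Spring} -> Frame = 1*1 = 1, Panel = 1*3 = 3.
Iteration 2: components of {Frame,Panel} -> Gear = 1*2 = 2, Widget = 3*3 = 9.
Iteration 3: components of {Gear,Widget} -> Bracket = 2*3 = 6.
Iteration 4: no further components; recursion stops.
Total rows emitted: 6.

6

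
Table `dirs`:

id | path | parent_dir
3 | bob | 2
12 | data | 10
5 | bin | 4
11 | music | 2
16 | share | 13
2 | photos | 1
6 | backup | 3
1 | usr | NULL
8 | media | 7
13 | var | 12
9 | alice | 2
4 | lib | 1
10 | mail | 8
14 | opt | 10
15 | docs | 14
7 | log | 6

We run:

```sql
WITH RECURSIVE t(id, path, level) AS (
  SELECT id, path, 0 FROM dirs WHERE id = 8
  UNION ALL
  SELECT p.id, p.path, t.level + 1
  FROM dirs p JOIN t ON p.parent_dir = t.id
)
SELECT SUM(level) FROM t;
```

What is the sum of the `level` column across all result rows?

Base: id=8 (media) at level 0.
Iteration 1: rows with parent_dir in {8} -> mail (id 10, level 1).
Iteration 2: rows with parent_dir in {10} -> data (id 12, level 2), opt (id 14, level 2).
Iteration 3: rows with parent_dir in {12,14} -> var (id 13, level 3), docs (id 15, level 3).
Iteration 4: rows with parent_dir in {13,15} -> share (id 16, level 4).
Iteration 5: no rows with parent_dir in {16}; recursion stops.
SUM(level) = 0 + 1 + 2 + 2 + 3 + 3 + 4 = 15.

15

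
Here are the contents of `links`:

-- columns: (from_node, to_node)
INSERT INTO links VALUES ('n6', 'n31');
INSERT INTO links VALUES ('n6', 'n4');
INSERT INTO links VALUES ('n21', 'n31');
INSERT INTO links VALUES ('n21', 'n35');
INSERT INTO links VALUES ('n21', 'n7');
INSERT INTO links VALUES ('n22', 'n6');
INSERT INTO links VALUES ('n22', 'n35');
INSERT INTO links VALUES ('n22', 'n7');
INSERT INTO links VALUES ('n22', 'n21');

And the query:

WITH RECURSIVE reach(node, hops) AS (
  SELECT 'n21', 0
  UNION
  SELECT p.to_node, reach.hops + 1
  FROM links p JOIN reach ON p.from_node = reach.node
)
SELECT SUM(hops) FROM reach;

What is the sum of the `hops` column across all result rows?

3

Base: (n21, hops=0).
Iteration 1: edges from {n21} -> (n31, hops=1), (n35, hops=1), (n7, hops=1).
Iteration 2: no outgoing edges from {n31,n35,n7}; recursion stops.
SUM(hops) = 0 + 1 + 1 + 1 = 3.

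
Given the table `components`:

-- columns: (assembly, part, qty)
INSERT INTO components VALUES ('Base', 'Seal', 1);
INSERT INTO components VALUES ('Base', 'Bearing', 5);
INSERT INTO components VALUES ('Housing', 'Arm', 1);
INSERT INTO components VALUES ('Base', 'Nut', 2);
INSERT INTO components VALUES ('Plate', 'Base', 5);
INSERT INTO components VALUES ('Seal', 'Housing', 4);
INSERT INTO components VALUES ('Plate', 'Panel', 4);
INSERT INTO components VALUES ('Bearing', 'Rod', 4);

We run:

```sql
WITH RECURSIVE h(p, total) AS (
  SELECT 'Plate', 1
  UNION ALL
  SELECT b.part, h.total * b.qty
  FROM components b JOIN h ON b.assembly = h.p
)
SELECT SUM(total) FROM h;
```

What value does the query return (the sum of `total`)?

Base: (Plate, total=1).
Iteration 1: components of {Plate} -> Base = 1*5 = 5, Panel = 1*4 = 4.
Iteration 2: components of {Base,Panel} -> Bearing = 5*5 = 25, Nut = 5*2 = 10, Seal = 5*1 = 5.
Iteration 3: components of {Bearing,Nut,Seal} -> Housing = 5*4 = 20, Rod = 25*4 = 100.
Iteration 4: components of {Housing,Rod} -> Arm = 20*1 = 20.
Iteration 5: no further components; recursion stops.
SUM(total) = 1 + 5 + 4 + 5 + 25 + 10 + 20 + 100 + 20 = 190.

190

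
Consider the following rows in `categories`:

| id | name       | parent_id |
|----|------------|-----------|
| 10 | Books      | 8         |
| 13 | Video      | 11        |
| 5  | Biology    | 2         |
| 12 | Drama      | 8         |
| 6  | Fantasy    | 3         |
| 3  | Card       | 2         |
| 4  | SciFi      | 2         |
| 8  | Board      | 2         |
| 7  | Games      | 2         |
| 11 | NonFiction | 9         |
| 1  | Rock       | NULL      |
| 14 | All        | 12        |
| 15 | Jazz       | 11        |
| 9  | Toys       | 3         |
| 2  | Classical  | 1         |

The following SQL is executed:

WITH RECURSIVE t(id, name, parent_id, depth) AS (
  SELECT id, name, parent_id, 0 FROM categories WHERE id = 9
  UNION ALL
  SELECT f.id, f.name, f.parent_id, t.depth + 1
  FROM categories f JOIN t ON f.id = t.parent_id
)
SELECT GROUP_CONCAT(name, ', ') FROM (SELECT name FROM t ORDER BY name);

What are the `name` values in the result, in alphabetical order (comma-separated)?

Base: id=9 (Toys), parent_id=3, depth 0.
Iteration 1: join on id=3 -> Card (id 3, parent_id=2, depth 1).
Iteration 2: join on id=2 -> Classical (id 2, parent_id=1, depth 2).
Iteration 3: join on id=1 -> Rock (id 1, parent_id=NULL, depth 3).
Iteration 4: parent_id is NULL; no match; recursion stops.

Card, Classical, Rock, Toys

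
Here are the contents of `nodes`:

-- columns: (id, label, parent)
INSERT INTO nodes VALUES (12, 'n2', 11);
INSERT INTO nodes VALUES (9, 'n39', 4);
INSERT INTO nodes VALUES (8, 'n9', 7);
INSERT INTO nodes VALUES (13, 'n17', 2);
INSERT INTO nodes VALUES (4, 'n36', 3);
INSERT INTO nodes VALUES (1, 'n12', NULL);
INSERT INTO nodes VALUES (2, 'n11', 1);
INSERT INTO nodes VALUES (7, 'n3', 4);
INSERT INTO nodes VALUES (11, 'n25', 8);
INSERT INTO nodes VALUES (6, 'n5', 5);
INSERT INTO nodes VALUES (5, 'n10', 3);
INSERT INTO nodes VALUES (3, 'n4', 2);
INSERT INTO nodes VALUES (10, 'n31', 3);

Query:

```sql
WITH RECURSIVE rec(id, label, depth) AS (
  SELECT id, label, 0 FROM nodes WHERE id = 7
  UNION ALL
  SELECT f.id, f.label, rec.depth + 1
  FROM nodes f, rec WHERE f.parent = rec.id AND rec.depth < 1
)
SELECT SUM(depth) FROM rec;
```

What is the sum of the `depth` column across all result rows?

1

Base: id=7 (n3) at depth 0.
Iteration 1: rows with parent in {7} -> n9 (id 8, depth 1).
Iteration 2: depth < 1 fails for all current rows; recursion stops.
SUM(depth) = 0 + 1 = 1.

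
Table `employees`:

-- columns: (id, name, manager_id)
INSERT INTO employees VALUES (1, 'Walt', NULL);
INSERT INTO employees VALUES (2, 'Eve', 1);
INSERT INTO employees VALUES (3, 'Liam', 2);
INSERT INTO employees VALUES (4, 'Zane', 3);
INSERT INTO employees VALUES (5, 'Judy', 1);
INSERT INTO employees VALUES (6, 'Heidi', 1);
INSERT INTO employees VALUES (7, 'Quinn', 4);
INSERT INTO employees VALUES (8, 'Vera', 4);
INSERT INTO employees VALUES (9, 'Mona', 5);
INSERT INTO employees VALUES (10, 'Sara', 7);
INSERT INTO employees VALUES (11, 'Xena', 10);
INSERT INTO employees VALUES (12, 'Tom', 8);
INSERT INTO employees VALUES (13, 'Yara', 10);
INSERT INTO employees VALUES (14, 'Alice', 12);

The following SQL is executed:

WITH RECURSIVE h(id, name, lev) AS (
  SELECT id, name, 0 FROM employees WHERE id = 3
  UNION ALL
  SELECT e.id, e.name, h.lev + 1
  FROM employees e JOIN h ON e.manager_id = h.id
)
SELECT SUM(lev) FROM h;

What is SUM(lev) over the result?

Base: id=3 (Liam) at lev 0.
Iteration 1: rows with manager_id in {3} -> Zane (id 4, lev 1).
Iteration 2: rows with manager_id in {4} -> Quinn (id 7, lev 2), Vera (id 8, lev 2).
Iteration 3: rows with manager_id in {7,8} -> Sara (id 10, lev 3), Tom (id 12, lev 3).
Iteration 4: rows with manager_id in {10,12} -> Xena (id 11, lev 4), Yara (id 13, lev 4), Alice (id 14, lev 4).
Iteration 5: no rows with manager_id in {11,13,14}; recursion stops.
SUM(lev) = 0 + 1 + 2 + 2 + 3 + 3 + 4 + 4 + 4 = 23.

23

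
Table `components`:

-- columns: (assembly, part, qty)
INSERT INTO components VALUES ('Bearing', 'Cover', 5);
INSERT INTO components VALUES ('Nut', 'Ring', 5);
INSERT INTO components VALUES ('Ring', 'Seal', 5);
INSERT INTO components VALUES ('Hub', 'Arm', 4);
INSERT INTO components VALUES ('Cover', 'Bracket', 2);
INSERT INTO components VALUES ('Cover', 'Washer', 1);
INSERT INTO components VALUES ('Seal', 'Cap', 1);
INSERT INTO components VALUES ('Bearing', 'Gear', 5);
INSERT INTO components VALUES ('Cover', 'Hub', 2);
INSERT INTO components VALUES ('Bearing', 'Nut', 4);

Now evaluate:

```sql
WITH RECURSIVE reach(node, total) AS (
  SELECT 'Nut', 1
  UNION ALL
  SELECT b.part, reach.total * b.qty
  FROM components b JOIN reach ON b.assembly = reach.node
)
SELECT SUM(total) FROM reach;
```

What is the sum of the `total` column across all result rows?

56

Base: (Nut, total=1).
Iteration 1: components of {Nut} -> Ring = 1*5 = 5.
Iteration 2: components of {Ring} -> Seal = 5*5 = 25.
Iteration 3: components of {Seal} -> Cap = 25*1 = 25.
Iteration 4: no further components; recursion stops.
SUM(total) = 1 + 5 + 25 + 25 = 56.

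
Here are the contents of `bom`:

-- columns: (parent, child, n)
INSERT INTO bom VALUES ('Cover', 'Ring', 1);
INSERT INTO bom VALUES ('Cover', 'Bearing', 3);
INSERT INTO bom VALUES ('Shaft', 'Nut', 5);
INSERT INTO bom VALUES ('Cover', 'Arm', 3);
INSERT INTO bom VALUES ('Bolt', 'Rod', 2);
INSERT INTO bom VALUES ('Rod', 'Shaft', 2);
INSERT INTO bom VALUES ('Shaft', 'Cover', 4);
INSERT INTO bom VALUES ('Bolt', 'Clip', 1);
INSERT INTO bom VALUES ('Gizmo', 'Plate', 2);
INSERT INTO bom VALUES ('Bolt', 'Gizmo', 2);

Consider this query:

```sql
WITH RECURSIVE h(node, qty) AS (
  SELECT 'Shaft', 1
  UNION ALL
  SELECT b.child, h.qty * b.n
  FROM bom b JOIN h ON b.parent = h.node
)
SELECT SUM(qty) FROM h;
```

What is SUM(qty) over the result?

38

Base: (Shaft, qty=1).
Iteration 1: components of {Shaft} -> Cover = 1*4 = 4, Nut = 1*5 = 5.
Iteration 2: components of {Cover,Nut} -> Arm = 4*3 = 12, Bearing = 4*3 = 12, Ring = 4*1 = 4.
Iteration 3: no further components; recursion stops.
SUM(qty) = 1 + 4 + 5 + 4 + 12 + 12 = 38.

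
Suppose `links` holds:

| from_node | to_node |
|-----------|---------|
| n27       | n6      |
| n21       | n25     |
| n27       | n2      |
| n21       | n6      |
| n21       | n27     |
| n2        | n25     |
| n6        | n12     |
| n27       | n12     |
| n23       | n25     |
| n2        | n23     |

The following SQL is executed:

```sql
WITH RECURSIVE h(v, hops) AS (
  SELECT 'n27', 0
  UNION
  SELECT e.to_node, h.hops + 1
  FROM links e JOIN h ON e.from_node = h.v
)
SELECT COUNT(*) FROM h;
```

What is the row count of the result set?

Base: (n27, hops=0).
Iteration 1: edges from {n27} -> (n12, hops=1), (n2, hops=1), (n6, hops=1).
Iteration 2: edges from {n12,n2,n6} -> (n12, hops=2), (n23, hops=2), (n25, hops=2).
Iteration 3: edges from {n12,n23,n25} -> (n25, hops=3).
Iteration 4: no outgoing edges from {n25}; recursion stops.
Total rows emitted: 8.

8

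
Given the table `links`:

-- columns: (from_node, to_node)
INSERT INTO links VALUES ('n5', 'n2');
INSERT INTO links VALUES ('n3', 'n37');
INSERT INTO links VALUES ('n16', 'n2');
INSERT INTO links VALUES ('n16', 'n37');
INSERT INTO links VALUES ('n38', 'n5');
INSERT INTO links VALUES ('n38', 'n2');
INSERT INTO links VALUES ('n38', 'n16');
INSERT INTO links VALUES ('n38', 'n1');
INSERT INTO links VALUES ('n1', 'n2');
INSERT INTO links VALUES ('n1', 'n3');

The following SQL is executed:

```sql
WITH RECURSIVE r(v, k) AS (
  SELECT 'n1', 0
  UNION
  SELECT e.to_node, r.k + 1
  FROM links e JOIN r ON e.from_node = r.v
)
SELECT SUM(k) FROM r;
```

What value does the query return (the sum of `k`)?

Base: (n1, k=0).
Iteration 1: edges from {n1} -> (n2, k=1), (n3, k=1).
Iteration 2: edges from {n2,n3} -> (n37, k=2).
Iteration 3: no outgoing edges from {n37}; recursion stops.
SUM(k) = 0 + 1 + 1 + 2 = 4.

4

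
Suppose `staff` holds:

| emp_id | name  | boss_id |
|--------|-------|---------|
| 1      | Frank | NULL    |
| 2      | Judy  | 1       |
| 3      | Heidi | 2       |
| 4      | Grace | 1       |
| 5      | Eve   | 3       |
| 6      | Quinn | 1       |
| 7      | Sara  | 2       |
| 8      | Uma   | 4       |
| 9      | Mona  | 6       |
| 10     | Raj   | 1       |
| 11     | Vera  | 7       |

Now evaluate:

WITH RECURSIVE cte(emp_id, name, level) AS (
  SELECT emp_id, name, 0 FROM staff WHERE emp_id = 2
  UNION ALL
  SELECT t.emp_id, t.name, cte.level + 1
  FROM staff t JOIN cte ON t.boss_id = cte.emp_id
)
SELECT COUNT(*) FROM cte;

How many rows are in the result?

Base: emp_id=2 (Judy) at level 0.
Iteration 1: rows with boss_id in {2} -> Heidi (id 3, level 1), Sara (id 7, level 1).
Iteration 2: rows with boss_id in {3,7} -> Eve (id 5, level 2), Vera (id 11, level 2).
Iteration 3: no rows with boss_id in {5,11}; recursion stops.
Total rows emitted: 5.

5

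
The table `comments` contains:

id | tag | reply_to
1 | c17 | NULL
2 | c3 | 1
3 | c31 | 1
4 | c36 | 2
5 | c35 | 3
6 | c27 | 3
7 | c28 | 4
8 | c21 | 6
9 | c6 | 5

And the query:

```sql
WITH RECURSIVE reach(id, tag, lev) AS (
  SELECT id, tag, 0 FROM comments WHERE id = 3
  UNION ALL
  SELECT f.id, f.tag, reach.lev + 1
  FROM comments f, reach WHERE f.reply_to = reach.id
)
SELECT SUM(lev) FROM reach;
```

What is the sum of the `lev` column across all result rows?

6

Base: id=3 (c31) at lev 0.
Iteration 1: rows with reply_to in {3} -> c35 (id 5, lev 1), c27 (id 6, lev 1).
Iteration 2: rows with reply_to in {5,6} -> c21 (id 8, lev 2), c6 (id 9, lev 2).
Iteration 3: no rows with reply_to in {8,9}; recursion stops.
SUM(lev) = 0 + 1 + 1 + 2 + 2 = 6.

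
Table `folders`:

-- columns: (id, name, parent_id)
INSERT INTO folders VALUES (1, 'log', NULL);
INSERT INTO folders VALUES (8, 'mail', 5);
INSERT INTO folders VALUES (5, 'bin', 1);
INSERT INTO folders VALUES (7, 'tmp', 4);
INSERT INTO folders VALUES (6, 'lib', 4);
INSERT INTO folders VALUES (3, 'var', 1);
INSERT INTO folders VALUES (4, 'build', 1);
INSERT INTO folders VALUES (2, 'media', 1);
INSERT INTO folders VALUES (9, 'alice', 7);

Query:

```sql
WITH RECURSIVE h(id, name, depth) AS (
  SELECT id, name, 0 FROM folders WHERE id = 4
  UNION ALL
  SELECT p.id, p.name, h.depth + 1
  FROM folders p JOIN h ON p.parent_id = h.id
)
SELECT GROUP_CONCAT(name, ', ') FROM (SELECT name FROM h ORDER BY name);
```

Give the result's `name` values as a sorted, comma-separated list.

Base: id=4 (build) at depth 0.
Iteration 1: rows with parent_id in {4} -> lib (id 6, depth 1), tmp (id 7, depth 1).
Iteration 2: rows with parent_id in {6,7} -> alice (id 9, depth 2).
Iteration 3: no rows with parent_id in {9}; recursion stops.

alice, build, lib, tmp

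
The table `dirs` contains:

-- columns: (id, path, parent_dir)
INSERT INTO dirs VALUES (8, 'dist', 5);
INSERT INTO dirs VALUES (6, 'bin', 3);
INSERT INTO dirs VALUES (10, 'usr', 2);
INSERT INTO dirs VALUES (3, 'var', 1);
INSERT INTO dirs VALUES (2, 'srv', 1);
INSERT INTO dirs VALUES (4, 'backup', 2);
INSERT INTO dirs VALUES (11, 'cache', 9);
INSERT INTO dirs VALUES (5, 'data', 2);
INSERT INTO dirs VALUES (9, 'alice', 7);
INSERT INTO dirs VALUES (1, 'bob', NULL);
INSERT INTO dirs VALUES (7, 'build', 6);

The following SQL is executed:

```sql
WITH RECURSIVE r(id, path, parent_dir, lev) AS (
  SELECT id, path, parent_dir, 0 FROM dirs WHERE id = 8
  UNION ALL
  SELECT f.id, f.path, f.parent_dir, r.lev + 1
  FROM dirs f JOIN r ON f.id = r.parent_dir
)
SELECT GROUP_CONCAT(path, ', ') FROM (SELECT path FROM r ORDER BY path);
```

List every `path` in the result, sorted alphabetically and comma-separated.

bob, data, dist, srv

Base: id=8 (dist), parent_dir=5, lev 0.
Iteration 1: join on id=5 -> data (id 5, parent_dir=2, lev 1).
Iteration 2: join on id=2 -> srv (id 2, parent_dir=1, lev 2).
Iteration 3: join on id=1 -> bob (id 1, parent_dir=NULL, lev 3).
Iteration 4: parent_dir is NULL; no match; recursion stops.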